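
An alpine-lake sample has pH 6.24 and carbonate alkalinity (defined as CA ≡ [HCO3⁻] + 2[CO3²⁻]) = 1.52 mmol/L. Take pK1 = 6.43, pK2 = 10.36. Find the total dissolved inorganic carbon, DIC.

CA = [HCO3⁻] + 2[CO3²⁻] = (α₁ + 2α₂)·DIC
At pH 6.24: [H⁺]/K1 = 10^0.19 = 1.5488, K2/[H⁺] = 10^-4.12 = 7.5858×10^-5
α₁ = 1/(1 + 1.5488 + 7.5858×10^-5) = 1/2.5489 = 0.3923; α₂ = α₁·K2/[H⁺] = 2.976×10^-5
α₁ + 2α₂ = 0.3924
DIC = CA / (α₁ + 2α₂) = 1.52 / 0.3924 = 3.87 mmol/L

DIC = 3.87 mmol/L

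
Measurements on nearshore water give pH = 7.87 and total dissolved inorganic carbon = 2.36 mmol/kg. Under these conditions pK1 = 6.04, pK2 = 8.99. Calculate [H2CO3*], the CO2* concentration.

[CO2*] = 0.0320 mmol/kg

α₀ = 1 / (1 + K1/[H⁺] + K1K2/[H⁺]²) = 1 / (1 + 10^+1.83 + 10^+0.71)
   = 1 / (1 + 67.608 + 5.1286) = 1/73.737 = 0.01356
[CO2*] = α₀ × DIC = 0.01356 × 2.36 = 0.0320 mmol/kg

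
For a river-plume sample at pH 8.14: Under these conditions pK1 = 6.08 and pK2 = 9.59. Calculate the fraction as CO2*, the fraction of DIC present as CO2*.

α₀ = 0.00834

α₀ = 1 / (1 + K1/[H⁺] + K1K2/[H⁺]²) = 1 / (1 + 10^+2.06 + 10^+0.61)
   = 1 / (1 + 114.82 + 4.0738) = 1/119.89 = 0.008341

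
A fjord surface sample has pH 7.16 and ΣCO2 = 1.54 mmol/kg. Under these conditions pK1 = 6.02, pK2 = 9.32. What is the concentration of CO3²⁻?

α₂ = 1 / (1 + [H⁺]/K2 + [H⁺]²/(K1K2)) = 1 / (1 + 10^+2.16 + 10^+1.02)
   = 1 / (1 + 144.54 + 10.471) = 1/156.02 = 0.006410
[CO3²⁻] = α₂ × DIC = 0.006410 × 1.54 = 0.00987 mmol/kg = 9.87 μmol/kg

[CO3²⁻] = 9.87 μmol/kg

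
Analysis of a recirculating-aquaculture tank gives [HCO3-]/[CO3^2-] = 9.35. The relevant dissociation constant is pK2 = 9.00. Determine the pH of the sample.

From K2 = [H⁺][CO3^2-]/[HCO3-]:  pH = pK2 − log₁₀([HCO3-]/[CO3^2-])
log₁₀(9.35) = +0.971
pH = 9.00 − (+0.971) = 8.03

pH = 8.03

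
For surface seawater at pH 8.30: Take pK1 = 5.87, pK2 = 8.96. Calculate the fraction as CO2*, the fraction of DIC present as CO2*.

α₀ = 1 / (1 + K1/[H⁺] + K1K2/[H⁺]²) = 1 / (1 + 10^+2.43 + 10^+1.77)
   = 1 / (1 + 269.15 + 58.884) = 1/329.04 = 0.003039

α₀ = 0.00304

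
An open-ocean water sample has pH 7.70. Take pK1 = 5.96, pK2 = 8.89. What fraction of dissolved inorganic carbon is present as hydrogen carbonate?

α₁ = 1 / (1 + [H⁺]/K1 + K2/[H⁺]) = 1 / (1 + 10^-1.74 + 10^-1.19)
   = 1 / (1 + 0.018197 + 0.064565) = 1/1.0828 = 0.9236

α₁ = 0.924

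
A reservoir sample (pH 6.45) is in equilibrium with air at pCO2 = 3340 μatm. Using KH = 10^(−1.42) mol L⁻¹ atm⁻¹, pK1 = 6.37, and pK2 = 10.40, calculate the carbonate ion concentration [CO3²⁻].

[CO3²⁻] = 0.0171 μmol/L

[CO2*] = KH · pCO2 = 10^(−1.42) × 3340×10^-6 = 1.270×10^-4 mol/L
α₀ = 1/(1 + K1/[H⁺] + K1K2/[H⁺]²) = 1/(1 + 10^+0.08 + 10^-3.87) = 0.4541
DIC = [CO2*]/α₀ = 1.270×10^-4 / 0.4541 = 0.2797 mmol/L
[CO3²⁻] = α₂·DIC; α₂ = 6.125×10^-5, so [CO3²⁻] = 6.125×10^-5 × 0.2797 = 1.71×10^-5 mmol/L = 0.0171 μmol/L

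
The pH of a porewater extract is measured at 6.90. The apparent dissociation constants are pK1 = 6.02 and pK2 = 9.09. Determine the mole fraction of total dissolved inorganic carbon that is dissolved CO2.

α₀ = 1 / (1 + K1/[H⁺] + K1K2/[H⁺]²) = 1 / (1 + 10^+0.88 + 10^-1.31)
   = 1 / (1 + 7.5858 + 0.048978) = 1/8.6348 = 0.1158

α₀ = 0.116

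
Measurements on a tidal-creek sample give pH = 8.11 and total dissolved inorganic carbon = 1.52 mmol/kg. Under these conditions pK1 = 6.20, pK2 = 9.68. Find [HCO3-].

[HCO3⁻] = 1.46 mmol/kg

α₁ = 1 / (1 + [H⁺]/K1 + K2/[H⁺]) = 1 / (1 + 10^-1.91 + 10^-1.57)
   = 1 / (1 + 0.012303 + 0.026915) = 1/1.0392 = 0.9623
[HCO3⁻] = α₁ × DIC = 0.9623 × 1.52 = 1.46 mmol/kg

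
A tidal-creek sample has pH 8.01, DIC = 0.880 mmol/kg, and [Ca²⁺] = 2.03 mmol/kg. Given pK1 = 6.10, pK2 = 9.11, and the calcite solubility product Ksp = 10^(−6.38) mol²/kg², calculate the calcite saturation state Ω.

Ω = 0.312

α₂ = 1 / (1 + [H⁺]/K2 + [H⁺]²/(K1K2)) = 1 / (1 + 10^+1.10 + 10^-0.81)
   = 1 / (1 + 12.589 + 0.15488) = 1/13.744 = 0.07276
[CO3²⁻] = α₂ × DIC = 0.07276 × 0.880 = 0.06403 mmol/kg
Ksp = 10^(−6.38) = 4.169×10^-7
Ω = [Ca²⁺][CO3²⁻]/Ksp = (2.03×10^-3)(6.403×10^-5) / 4.169×10^-7 = 0.312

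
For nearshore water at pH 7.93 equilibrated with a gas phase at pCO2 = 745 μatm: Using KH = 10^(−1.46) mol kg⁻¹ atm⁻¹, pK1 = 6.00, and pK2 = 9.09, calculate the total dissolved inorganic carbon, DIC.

[CO2*] = KH · pCO2 = 10^(−1.46) × 745×10^-6 = 2.583×10^-5 mol/kg
α₀ = 1/(1 + K1/[H⁺] + K1K2/[H⁺]²) = 1/(1 + 10^+1.93 + 10^+0.77) = 0.01087
DIC = [CO2*]/α₀ = 2.583×10^-5 / 0.01087 = 2.38 mmol/kg

DIC = 2.38 mmol/kg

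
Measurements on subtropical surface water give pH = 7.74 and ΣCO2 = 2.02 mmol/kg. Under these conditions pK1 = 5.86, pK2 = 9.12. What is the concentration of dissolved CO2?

[CO2*] = 0.0252 mmol/kg

α₀ = 1 / (1 + K1/[H⁺] + K1K2/[H⁺]²) = 1 / (1 + 10^+1.88 + 10^+0.50)
   = 1 / (1 + 75.858 + 3.1623) = 1/80.020 = 0.01250
[CO2*] = α₀ × DIC = 0.01250 × 2.02 = 0.0252 mmol/kg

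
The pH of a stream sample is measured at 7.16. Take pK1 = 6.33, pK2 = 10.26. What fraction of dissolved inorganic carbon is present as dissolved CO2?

α₀ = 1 / (1 + K1/[H⁺] + K1K2/[H⁺]²) = 1 / (1 + 10^+0.83 + 10^-2.27)
   = 1 / (1 + 6.7608 + 0.0053703) = 1/7.7662 = 0.1288

α₀ = 0.129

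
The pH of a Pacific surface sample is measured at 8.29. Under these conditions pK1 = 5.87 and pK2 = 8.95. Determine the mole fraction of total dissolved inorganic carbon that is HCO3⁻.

α₁ = 0.818

α₁ = 1 / (1 + [H⁺]/K1 + K2/[H⁺]) = 1 / (1 + 10^-2.42 + 10^-0.66)
   = 1 / (1 + 0.0038019 + 0.21878) = 1/1.2226 = 0.8179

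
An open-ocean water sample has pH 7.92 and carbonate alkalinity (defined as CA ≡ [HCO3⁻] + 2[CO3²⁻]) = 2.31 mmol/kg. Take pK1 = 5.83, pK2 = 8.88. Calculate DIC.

DIC = 2.12 mmol/kg

CA = [HCO3⁻] + 2[CO3²⁻] = (α₁ + 2α₂)·DIC
At pH 7.92: [H⁺]/K1 = 10^-2.09 = 0.0081283, K2/[H⁺] = 10^-0.96 = 0.10965
α₁ = 1/(1 + 0.0081283 + 0.10965) = 1/1.1178 = 0.8946; α₂ = α₁·K2/[H⁺] = 0.09809
α₁ + 2α₂ = 1.0908
DIC = CA / (α₁ + 2α₂) = 2.31 / 1.0908 = 2.12 mmol/kg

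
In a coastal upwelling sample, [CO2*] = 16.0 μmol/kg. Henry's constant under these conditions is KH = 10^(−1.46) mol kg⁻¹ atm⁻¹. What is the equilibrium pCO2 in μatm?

pCO2 = 461 μatm

KH = 10^(−1.46) = 3.467×10^-2 mol kg⁻¹ atm⁻¹
pCO2 = [CO2*]/KH = 16.0×10^-6 / 3.467×10^-2 = 4.61×10^-4 atm = 461 μatm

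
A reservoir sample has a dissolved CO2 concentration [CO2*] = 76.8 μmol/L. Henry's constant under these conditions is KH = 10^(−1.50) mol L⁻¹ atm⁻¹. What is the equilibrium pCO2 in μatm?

pCO2 = 2430 μatm

KH = 10^(−1.50) = 3.162×10^-2 mol L⁻¹ atm⁻¹
pCO2 = [CO2*]/KH = 76.8×10^-6 / 3.162×10^-2 = 2.43×10^-3 atm = 2430 μatm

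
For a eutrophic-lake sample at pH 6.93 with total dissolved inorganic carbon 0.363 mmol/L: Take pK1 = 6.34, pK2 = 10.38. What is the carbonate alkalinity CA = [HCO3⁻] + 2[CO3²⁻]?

CA = 0.289 mmol/L

CA = [HCO3⁻] + 2[CO3²⁻] = (α₁ + 2α₂)·DIC
At pH 6.93: [H⁺]/K1 = 10^-0.59 = 0.25704, K2/[H⁺] = 10^-3.45 = 0.00035481
α₁ = 1/(1 + 0.25704 + 0.00035481) = 1/1.2574 = 0.7953; α₂ = α₁·K2/[H⁺] = 0.0002822
α₁ + 2α₂ = 0.7959
CA = 0.7959 × 0.363 = 0.289 mmol/L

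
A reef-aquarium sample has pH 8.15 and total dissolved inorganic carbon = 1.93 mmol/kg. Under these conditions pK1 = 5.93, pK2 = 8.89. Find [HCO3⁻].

[HCO3⁻] = 1.62 mmol/kg

α₁ = 1 / (1 + [H⁺]/K1 + K2/[H⁺]) = 1 / (1 + 10^-2.22 + 10^-0.74)
   = 1 / (1 + 0.0060256 + 0.18197) = 1/1.1880 = 0.8418
[HCO3⁻] = α₁ × DIC = 0.8418 × 1.93 = 1.62 mmol/kg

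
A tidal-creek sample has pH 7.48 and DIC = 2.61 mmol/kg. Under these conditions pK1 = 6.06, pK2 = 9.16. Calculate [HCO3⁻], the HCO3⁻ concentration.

[HCO3⁻] = 2.46 mmol/kg

α₁ = 1 / (1 + [H⁺]/K1 + K2/[H⁺]) = 1 / (1 + 10^-1.42 + 10^-1.68)
   = 1 / (1 + 0.038019 + 0.020893) = 1/1.0589 = 0.9444
[HCO3⁻] = α₁ × DIC = 0.9444 × 2.61 = 2.46 mmol/kg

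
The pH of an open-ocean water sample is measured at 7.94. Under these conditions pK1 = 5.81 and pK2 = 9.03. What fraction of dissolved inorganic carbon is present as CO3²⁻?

α₂ = 1 / (1 + [H⁺]/K2 + [H⁺]²/(K1K2)) = 1 / (1 + 10^+1.09 + 10^-1.04)
   = 1 / (1 + 12.303 + 0.091201) = 1/13.394 = 0.07466

α₂ = 0.0747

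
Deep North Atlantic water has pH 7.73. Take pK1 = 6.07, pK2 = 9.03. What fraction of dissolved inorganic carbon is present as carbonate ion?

α₂ = 0.0468

α₂ = 1 / (1 + [H⁺]/K2 + [H⁺]²/(K1K2)) = 1 / (1 + 10^+1.30 + 10^-0.36)
   = 1 / (1 + 19.953 + 0.43652) = 1/21.389 = 0.04675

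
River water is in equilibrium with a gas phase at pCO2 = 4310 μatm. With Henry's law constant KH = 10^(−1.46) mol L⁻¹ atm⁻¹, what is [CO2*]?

KH = 10^(−1.46) = 3.467×10^-2 mol L⁻¹ atm⁻¹
[CO2*] = KH · pCO2 = 3.467×10^-2 × 4310×10^-6 atm = 1.49×10^-4 mol/L

[CO2*] = 149 μmol/L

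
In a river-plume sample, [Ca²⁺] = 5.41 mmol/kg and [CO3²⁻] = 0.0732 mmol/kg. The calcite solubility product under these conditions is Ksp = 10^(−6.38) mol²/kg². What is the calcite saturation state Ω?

Ksp = 10^(−6.38) = 4.169×10^-7
Ω = [Ca²⁺][CO3²⁻]/Ksp = (5.41×10^-3)(0.0732×10^-3) / 4.169×10^-7 = 0.950

Ω = 0.950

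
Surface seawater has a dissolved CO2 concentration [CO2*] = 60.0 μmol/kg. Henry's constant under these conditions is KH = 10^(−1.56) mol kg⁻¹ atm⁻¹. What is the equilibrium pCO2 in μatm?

pCO2 = 2180 μatm

KH = 10^(−1.56) = 2.754×10^-2 mol kg⁻¹ atm⁻¹
pCO2 = [CO2*]/KH = 60.0×10^-6 / 2.754×10^-2 = 2.18×10^-3 atm = 2180 μatm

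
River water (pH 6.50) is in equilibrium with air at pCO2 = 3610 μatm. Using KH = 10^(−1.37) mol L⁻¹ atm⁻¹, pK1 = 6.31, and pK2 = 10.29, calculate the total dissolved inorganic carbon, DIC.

DIC = 0.393 mmol/L

[CO2*] = KH · pCO2 = 10^(−1.37) × 3610×10^-6 = 1.540×10^-4 mol/L
α₀ = 1/(1 + K1/[H⁺] + K1K2/[H⁺]²) = 1/(1 + 10^+0.19 + 10^-3.60) = 0.3923
DIC = [CO2*]/α₀ = 1.540×10^-4 / 0.3923 = 0.393 mmol/L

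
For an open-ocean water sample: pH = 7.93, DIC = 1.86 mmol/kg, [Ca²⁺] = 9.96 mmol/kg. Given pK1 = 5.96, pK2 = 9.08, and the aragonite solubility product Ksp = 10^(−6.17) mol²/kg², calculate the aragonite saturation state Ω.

α₂ = 1 / (1 + [H⁺]/K2 + [H⁺]²/(K1K2)) = 1 / (1 + 10^+1.15 + 10^-0.82)
   = 1 / (1 + 14.125 + 0.15136) = 1/15.277 = 0.06546
[CO3²⁻] = α₂ × DIC = 0.06546 × 1.86 = 0.1218 mmol/kg
Ksp = 10^(−6.17) = 6.761×10^-7
Ω = [Ca²⁺][CO3²⁻]/Ksp = (9.96×10^-3)(1.218×10^-4) / 6.761×10^-7 = 1.79

Ω = 1.79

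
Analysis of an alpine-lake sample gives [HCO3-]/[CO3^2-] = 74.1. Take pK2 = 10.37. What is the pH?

pH = 8.50

From K2 = [H⁺][CO3^2-]/[HCO3-]:  pH = pK2 − log₁₀([HCO3-]/[CO3^2-])
log₁₀(74.1) = +1.870
pH = 10.37 − (+1.870) = 8.50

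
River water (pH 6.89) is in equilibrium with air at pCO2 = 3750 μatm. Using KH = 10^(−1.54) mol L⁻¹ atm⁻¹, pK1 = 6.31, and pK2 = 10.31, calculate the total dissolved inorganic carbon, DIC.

DIC = 0.519 mmol/L

[CO2*] = KH · pCO2 = 10^(−1.54) × 3750×10^-6 = 1.082×10^-4 mol/L
α₀ = 1/(1 + K1/[H⁺] + K1K2/[H⁺]²) = 1/(1 + 10^+0.58 + 10^-2.84) = 0.2082
DIC = [CO2*]/α₀ = 1.082×10^-4 / 0.2082 = 0.519 mmol/L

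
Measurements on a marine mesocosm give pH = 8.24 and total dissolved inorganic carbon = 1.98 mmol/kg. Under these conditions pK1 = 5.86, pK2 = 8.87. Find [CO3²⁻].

α₂ = 1 / (1 + [H⁺]/K2 + [H⁺]²/(K1K2)) = 1 / (1 + 10^+0.63 + 10^-1.75)
   = 1 / (1 + 4.2658 + 0.017783) = 1/5.2836 = 0.1893
[CO3²⁻] = α₂ × DIC = 0.1893 × 1.98 = 0.375 mmol/kg

[CO3²⁻] = 0.375 mmol/kg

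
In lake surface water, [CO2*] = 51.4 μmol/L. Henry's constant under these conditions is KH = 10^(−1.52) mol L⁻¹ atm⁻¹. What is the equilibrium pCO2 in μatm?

pCO2 = 1700 μatm

KH = 10^(−1.52) = 3.020×10^-2 mol L⁻¹ atm⁻¹
pCO2 = [CO2*]/KH = 51.4×10^-6 / 3.020×10^-2 = 1.70×10^-3 atm = 1700 μatm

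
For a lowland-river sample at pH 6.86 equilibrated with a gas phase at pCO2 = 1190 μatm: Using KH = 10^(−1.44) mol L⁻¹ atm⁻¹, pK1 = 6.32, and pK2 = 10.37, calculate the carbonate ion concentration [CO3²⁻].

[CO2*] = KH · pCO2 = 10^(−1.44) × 1190×10^-6 = 4.321×10^-5 mol/L
α₀ = 1/(1 + K1/[H⁺] + K1K2/[H⁺]²) = 1/(1 + 10^+0.54 + 10^-2.97) = 0.2238
DIC = [CO2*]/α₀ = 4.321×10^-5 / 0.2238 = 0.1931 mmol/L
[CO3²⁻] = α₂·DIC; α₂ = 0.0002398, so [CO3²⁻] = 0.0002398 × 0.1931 = 4.63×10^-5 mmol/L = 0.0463 μmol/L

[CO3²⁻] = 0.0463 μmol/L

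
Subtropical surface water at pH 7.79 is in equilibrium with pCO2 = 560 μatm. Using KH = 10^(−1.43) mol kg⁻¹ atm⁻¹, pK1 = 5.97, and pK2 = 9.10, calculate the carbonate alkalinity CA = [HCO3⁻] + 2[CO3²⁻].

[CO2*] = KH · pCO2 = 10^(−1.43) × 560×10^-6 = 2.081×10^-5 mol/kg
α₀ = 1/(1 + K1/[H⁺] + K1K2/[H⁺]²) = 1/(1 + 10^+1.82 + 10^+0.51) = 0.01422
DIC = [CO2*]/α₀ = 2.081×10^-5 / 0.01422 = 1.463 mmol/kg
CA = (α₁ + 2α₂)·DIC = (0.9397 + 2×0.04603) × 1.463 = 1.51 mmol/kg

CA = 1.51 mmol/kg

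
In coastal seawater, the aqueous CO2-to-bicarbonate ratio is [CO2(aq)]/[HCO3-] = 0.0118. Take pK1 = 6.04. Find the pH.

pH = 7.97

From K1 = [H⁺][HCO3-]/[CO2(aq)]:  pH = pK1 − log₁₀([CO2(aq)]/[HCO3-])
log₁₀(0.0118) = -1.928
pH = 6.04 − (-1.928) = 7.97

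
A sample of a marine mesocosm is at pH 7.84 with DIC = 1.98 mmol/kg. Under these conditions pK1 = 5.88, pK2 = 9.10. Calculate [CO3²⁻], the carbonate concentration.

α₂ = 1 / (1 + [H⁺]/K2 + [H⁺]²/(K1K2)) = 1 / (1 + 10^+1.26 + 10^-0.70)
   = 1 / (1 + 18.197 + 0.19953) = 1/19.397 = 0.05156
[CO3²⁻] = α₂ × DIC = 0.05156 × 1.98 = 0.102 mmol/kg

[CO3²⁻] = 0.102 mmol/kg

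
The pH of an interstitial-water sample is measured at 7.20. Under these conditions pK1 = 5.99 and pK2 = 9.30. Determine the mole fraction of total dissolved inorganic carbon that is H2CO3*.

α₀ = 1 / (1 + K1/[H⁺] + K1K2/[H⁺]²) = 1 / (1 + 10^+1.21 + 10^-0.89)
   = 1 / (1 + 16.218 + 0.12882) = 1/17.347 = 0.05765

α₀ = 0.0576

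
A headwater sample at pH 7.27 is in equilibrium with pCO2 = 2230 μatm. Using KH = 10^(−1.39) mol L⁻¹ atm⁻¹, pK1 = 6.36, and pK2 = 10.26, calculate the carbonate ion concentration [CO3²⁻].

[CO3²⁻] = 0.756 μmol/L

[CO2*] = KH · pCO2 = 10^(−1.39) × 2230×10^-6 = 9.085×10^-5 mol/L
α₀ = 1/(1 + K1/[H⁺] + K1K2/[H⁺]²) = 1/(1 + 10^+0.91 + 10^-2.08) = 0.1094
DIC = [CO2*]/α₀ = 9.085×10^-5 / 0.1094 = 0.8300 mmol/L
[CO3²⁻] = α₂·DIC; α₂ = 0.0009104, so [CO3²⁻] = 0.0009104 × 0.8300 = 0.000756 mmol/L = 0.756 μmol/L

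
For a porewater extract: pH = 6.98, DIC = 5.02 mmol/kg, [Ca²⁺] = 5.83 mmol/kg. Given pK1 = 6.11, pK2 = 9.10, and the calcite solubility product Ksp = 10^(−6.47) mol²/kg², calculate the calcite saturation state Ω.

Ω = 0.573

α₂ = 1 / (1 + [H⁺]/K2 + [H⁺]²/(K1K2)) = 1 / (1 + 10^+2.12 + 10^+1.25)
   = 1 / (1 + 131.83 + 17.783) = 1/150.61 = 0.006640
[CO3²⁻] = α₂ × DIC = 0.006640 × 5.02 = 0.03333 mmol/kg
Ksp = 10^(−6.47) = 3.388×10^-7
Ω = [Ca²⁺][CO3²⁻]/Ksp = (5.83×10^-3)(3.333×10^-5) / 3.388×10^-7 = 0.573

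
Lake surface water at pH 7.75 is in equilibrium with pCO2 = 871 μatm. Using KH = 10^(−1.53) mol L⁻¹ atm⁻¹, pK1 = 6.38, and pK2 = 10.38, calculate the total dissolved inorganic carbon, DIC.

DIC = 0.630 mmol/L

[CO2*] = KH · pCO2 = 10^(−1.53) × 871×10^-6 = 2.571×10^-5 mol/L
α₀ = 1/(1 + K1/[H⁺] + K1K2/[H⁺]²) = 1/(1 + 10^+1.37 + 10^-1.26) = 0.04082
DIC = [CO2*]/α₀ = 2.571×10^-5 / 0.04082 = 0.630 mmol/L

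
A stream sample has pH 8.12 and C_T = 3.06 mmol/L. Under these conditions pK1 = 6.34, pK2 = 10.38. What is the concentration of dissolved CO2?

[CO2*] = 0.0497 mmol/L

α₀ = 1 / (1 + K1/[H⁺] + K1K2/[H⁺]²) = 1 / (1 + 10^+1.78 + 10^-0.48)
   = 1 / (1 + 60.256 + 0.33113) = 1/61.587 = 0.01624
[CO2*] = α₀ × DIC = 0.01624 × 3.06 = 0.0497 mmol/L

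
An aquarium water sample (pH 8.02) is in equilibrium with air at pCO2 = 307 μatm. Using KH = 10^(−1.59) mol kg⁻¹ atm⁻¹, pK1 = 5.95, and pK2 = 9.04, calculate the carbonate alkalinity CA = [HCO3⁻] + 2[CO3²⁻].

[CO2*] = KH · pCO2 = 10^(−1.59) × 307×10^-6 = 7.891×10^-6 mol/kg
α₀ = 1/(1 + K1/[H⁺] + K1K2/[H⁺]²) = 1/(1 + 10^+2.07 + 10^+1.05) = 0.007710
DIC = [CO2*]/α₀ = 7.891×10^-6 / 0.007710 = 1.024 mmol/kg
CA = (α₁ + 2α₂)·DIC = (0.9058 + 2×0.08650) × 1.024 = 1.10 mmol/kg

CA = 1.10 mmol/kg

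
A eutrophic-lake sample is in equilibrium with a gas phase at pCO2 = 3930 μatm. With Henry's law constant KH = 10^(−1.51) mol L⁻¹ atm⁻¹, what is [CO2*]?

[CO2*] = 121 μmol/L

KH = 10^(−1.51) = 3.090×10^-2 mol L⁻¹ atm⁻¹
[CO2*] = KH · pCO2 = 3.090×10^-2 × 3930×10^-6 atm = 1.21×10^-4 mol/L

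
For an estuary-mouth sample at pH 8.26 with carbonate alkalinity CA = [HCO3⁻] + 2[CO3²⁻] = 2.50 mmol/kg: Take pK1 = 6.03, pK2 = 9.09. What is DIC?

DIC = 2.23 mmol/kg

CA = [HCO3⁻] + 2[CO3²⁻] = (α₁ + 2α₂)·DIC
At pH 8.26: [H⁺]/K1 = 10^-2.23 = 0.0058884, K2/[H⁺] = 10^-0.83 = 0.14791
α₁ = 1/(1 + 0.0058884 + 0.14791) = 1/1.1538 = 0.8667; α₂ = α₁·K2/[H⁺] = 0.1282
α₁ + 2α₂ = 1.1231
DIC = CA / (α₁ + 2α₂) = 2.50 / 1.1231 = 2.23 mmol/kg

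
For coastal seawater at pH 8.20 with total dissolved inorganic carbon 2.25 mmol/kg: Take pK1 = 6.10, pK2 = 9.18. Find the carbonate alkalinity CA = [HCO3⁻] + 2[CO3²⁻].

CA = [HCO3⁻] + 2[CO3²⁻] = (α₁ + 2α₂)·DIC
At pH 8.20: [H⁺]/K1 = 10^-2.10 = 0.0079433, K2/[H⁺] = 10^-0.98 = 0.10471
α₁ = 1/(1 + 0.0079433 + 0.10471) = 1/1.1127 = 0.8988; α₂ = α₁·K2/[H⁺] = 0.09411
α₁ + 2α₂ = 1.0870
CA = 1.0870 × 2.25 = 2.45 mmol/kg

CA = 2.45 mmol/kg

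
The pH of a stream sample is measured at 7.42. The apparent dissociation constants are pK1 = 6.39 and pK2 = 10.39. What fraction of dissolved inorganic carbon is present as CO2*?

α₀ = 1 / (1 + K1/[H⁺] + K1K2/[H⁺]²) = 1 / (1 + 10^+1.03 + 10^-1.94)
   = 1 / (1 + 10.715 + 0.011482) = 1/11.727 = 0.08528

α₀ = 0.0853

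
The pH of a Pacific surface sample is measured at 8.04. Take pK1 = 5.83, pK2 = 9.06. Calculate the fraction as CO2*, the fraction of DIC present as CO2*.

α₀ = 0.00560

α₀ = 1 / (1 + K1/[H⁺] + K1K2/[H⁺]²) = 1 / (1 + 10^+2.21 + 10^+1.19)
   = 1 / (1 + 162.18 + 15.488) = 1/178.67 = 0.005597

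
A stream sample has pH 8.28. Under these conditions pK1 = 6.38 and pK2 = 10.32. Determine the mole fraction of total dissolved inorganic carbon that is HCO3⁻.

α₁ = 1 / (1 + [H⁺]/K1 + K2/[H⁺]) = 1 / (1 + 10^-1.90 + 10^-2.04)
   = 1 / (1 + 0.012589 + 0.0091201) = 1/1.0217 = 0.9788

α₁ = 0.979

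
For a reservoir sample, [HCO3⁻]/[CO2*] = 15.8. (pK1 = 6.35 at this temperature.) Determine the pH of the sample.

From K1 = [H⁺][HCO3⁻]/[CO2*]:  pH = pK1 + log₁₀([HCO3⁻]/[CO2*])
log₁₀(15.8) = +1.199
pH = 6.35 + (+1.199) = 7.55

pH = 7.55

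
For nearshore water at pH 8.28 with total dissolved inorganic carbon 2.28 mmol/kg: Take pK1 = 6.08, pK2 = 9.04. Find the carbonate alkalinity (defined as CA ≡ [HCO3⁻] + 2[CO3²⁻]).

CA = 2.60 mmol/kg

CA = [HCO3⁻] + 2[CO3²⁻] = (α₁ + 2α₂)·DIC
At pH 8.28: [H⁺]/K1 = 10^-2.20 = 0.0063096, K2/[H⁺] = 10^-0.76 = 0.17378
α₁ = 1/(1 + 0.0063096 + 0.17378) = 1/1.1801 = 0.8474; α₂ = α₁·K2/[H⁺] = 0.1473
α₁ + 2α₂ = 1.1419
CA = 1.1419 × 2.28 = 2.60 mmol/kg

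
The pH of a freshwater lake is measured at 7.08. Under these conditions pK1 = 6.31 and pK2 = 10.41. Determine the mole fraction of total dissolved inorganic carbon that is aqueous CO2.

α₀ = 1 / (1 + K1/[H⁺] + K1K2/[H⁺]²) = 1 / (1 + 10^+0.77 + 10^-2.56)
   = 1 / (1 + 5.8884 + 0.0027542) = 1/6.8912 = 0.1451

α₀ = 0.145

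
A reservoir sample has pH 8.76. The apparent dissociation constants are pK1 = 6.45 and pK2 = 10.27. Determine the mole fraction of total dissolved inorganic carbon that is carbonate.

α₂ = 0.0298

α₂ = 1 / (1 + [H⁺]/K2 + [H⁺]²/(K1K2)) = 1 / (1 + 10^+1.51 + 10^-0.80)
   = 1 / (1 + 32.359 + 0.15849) = 1/33.518 = 0.02983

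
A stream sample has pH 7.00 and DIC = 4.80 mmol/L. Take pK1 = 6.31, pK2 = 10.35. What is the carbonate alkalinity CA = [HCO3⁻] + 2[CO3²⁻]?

CA = 3.99 mmol/L

CA = [HCO3⁻] + 2[CO3²⁻] = (α₁ + 2α₂)·DIC
At pH 7.00: [H⁺]/K1 = 10^-0.69 = 0.20417, K2/[H⁺] = 10^-3.35 = 0.00044668
α₁ = 1/(1 + 0.20417 + 0.00044668) = 1/1.2046 = 0.8301; α₂ = α₁·K2/[H⁺] = 0.0003708
α₁ + 2α₂ = 0.8309
CA = 0.8309 × 4.80 = 3.99 mmol/L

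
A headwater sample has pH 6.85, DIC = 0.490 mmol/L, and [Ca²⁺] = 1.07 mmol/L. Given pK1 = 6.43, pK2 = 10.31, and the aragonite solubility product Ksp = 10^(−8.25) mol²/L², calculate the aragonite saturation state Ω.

Ω = 0.0234

α₂ = 1 / (1 + [H⁺]/K2 + [H⁺]²/(K1K2)) = 1 / (1 + 10^+3.46 + 10^+3.04)
   = 1 / (1 + 2884.0 + 1096.5) = 1/3981.5 = 0.0002512
[CO3²⁻] = α₂ × DIC = 0.0002512 × 0.490 = 0.0001231 mmol/L = 0.1231 μmol/L
Ksp = 10^(−8.25) = 5.623×10^-9
Ω = [Ca²⁺][CO3²⁻]/Ksp = (1.07×10^-3)(1.231×10^-7) / 5.623×10^-9 = 0.0234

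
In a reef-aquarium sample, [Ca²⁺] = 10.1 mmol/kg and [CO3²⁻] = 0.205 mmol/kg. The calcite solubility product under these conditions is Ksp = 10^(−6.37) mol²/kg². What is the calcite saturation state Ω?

Ksp = 10^(−6.37) = 4.266×10^-7
Ω = [Ca²⁺][CO3²⁻]/Ksp = (10.1×10^-3)(0.205×10^-3) / 4.266×10^-7 = 4.85

Ω = 4.85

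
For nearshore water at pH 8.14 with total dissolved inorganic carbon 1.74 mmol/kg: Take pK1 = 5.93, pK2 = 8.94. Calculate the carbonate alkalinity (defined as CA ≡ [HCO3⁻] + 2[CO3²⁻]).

CA = 1.97 mmol/kg

CA = [HCO3⁻] + 2[CO3²⁻] = (α₁ + 2α₂)·DIC
At pH 8.14: [H⁺]/K1 = 10^-2.21 = 0.0061660, K2/[H⁺] = 10^-0.80 = 0.15849
α₁ = 1/(1 + 0.0061660 + 0.15849) = 1/1.1647 = 0.8586; α₂ = α₁·K2/[H⁺] = 0.1361
α₁ + 2α₂ = 1.1308
CA = 1.1308 × 1.74 = 1.97 mmol/kg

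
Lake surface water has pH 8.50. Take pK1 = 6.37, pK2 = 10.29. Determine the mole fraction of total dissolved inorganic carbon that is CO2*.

α₀ = 1 / (1 + K1/[H⁺] + K1K2/[H⁺]²) = 1 / (1 + 10^+2.13 + 10^+0.34)
   = 1 / (1 + 134.90 + 2.1878) = 1/138.08 = 0.007242

α₀ = 0.00724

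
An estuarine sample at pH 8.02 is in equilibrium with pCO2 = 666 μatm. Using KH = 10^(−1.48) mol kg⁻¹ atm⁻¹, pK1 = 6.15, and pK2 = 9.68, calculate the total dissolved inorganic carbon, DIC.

[CO2*] = KH · pCO2 = 10^(−1.48) × 666×10^-6 = 2.205×10^-5 mol/kg
α₀ = 1/(1 + K1/[H⁺] + K1K2/[H⁺]²) = 1/(1 + 10^+1.87 + 10^+0.21) = 0.01303
DIC = [CO2*]/α₀ = 2.205×10^-5 / 0.01303 = 1.69 mmol/kg

DIC = 1.69 mmol/kg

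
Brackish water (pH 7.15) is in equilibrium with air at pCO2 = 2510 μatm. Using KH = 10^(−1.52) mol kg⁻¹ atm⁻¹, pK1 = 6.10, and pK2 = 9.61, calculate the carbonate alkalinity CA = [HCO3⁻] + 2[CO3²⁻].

CA = 0.856 mmol/kg

[CO2*] = KH · pCO2 = 10^(−1.52) × 2510×10^-6 = 7.580×10^-5 mol/kg
α₀ = 1/(1 + K1/[H⁺] + K1K2/[H⁺]²) = 1/(1 + 10^+1.05 + 10^-1.41) = 0.08157
DIC = [CO2*]/α₀ = 7.580×10^-5 / 0.08157 = 0.9292 mmol/kg
CA = (α₁ + 2α₂)·DIC = (0.9153 + 2×0.003174) × 0.9292 = 0.856 mmol/kg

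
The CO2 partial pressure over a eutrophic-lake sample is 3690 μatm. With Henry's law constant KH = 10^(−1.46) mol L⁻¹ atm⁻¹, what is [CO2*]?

KH = 10^(−1.46) = 3.467×10^-2 mol L⁻¹ atm⁻¹
[CO2*] = KH · pCO2 = 3.467×10^-2 × 3690×10^-6 atm = 1.28×10^-4 mol/L

[CO2*] = 128 μmol/L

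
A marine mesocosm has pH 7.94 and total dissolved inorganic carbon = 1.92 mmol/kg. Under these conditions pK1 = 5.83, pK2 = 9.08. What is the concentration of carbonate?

α₂ = 1 / (1 + [H⁺]/K2 + [H⁺]²/(K1K2)) = 1 / (1 + 10^+1.14 + 10^-0.97)
   = 1 / (1 + 13.804 + 0.10715) = 1/14.911 = 0.06706
[CO3²⁻] = α₂ × DIC = 0.06706 × 1.92 = 0.129 mmol/kg

[CO3²⁻] = 0.129 mmol/kg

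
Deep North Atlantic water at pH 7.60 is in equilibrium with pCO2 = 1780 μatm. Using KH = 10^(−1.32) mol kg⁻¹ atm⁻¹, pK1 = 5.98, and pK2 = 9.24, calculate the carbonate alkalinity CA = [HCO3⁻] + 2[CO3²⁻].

CA = 3.71 mmol/kg

[CO2*] = KH · pCO2 = 10^(−1.32) × 1780×10^-6 = 8.520×10^-5 mol/kg
α₀ = 1/(1 + K1/[H⁺] + K1K2/[H⁺]²) = 1/(1 + 10^+1.62 + 10^-0.02) = 0.02291
DIC = [CO2*]/α₀ = 8.520×10^-5 / 0.02291 = 3.718 mmol/kg
CA = (α₁ + 2α₂)·DIC = (0.9552 + 2×0.02188) × 3.718 = 3.71 mmol/kg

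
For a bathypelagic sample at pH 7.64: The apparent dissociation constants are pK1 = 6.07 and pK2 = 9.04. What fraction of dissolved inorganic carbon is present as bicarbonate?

α₁ = 1 / (1 + [H⁺]/K1 + K2/[H⁺]) = 1 / (1 + 10^-1.57 + 10^-1.40)
   = 1 / (1 + 0.026915 + 0.039811) = 1/1.0667 = 0.9374

α₁ = 0.937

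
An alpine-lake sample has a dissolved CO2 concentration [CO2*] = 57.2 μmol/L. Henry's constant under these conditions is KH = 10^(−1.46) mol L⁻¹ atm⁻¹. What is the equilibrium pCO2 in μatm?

pCO2 = 1650 μatm

KH = 10^(−1.46) = 3.467×10^-2 mol L⁻¹ atm⁻¹
pCO2 = [CO2*]/KH = 57.2×10^-6 / 3.467×10^-2 = 1.65×10^-3 atm = 1650 μatm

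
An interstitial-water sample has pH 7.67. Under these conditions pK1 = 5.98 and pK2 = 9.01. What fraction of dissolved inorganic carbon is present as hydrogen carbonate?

α₁ = 1 / (1 + [H⁺]/K1 + K2/[H⁺]) = 1 / (1 + 10^-1.69 + 10^-1.34)
   = 1 / (1 + 0.020417 + 0.045709) = 1/1.0661 = 0.9380

α₁ = 0.938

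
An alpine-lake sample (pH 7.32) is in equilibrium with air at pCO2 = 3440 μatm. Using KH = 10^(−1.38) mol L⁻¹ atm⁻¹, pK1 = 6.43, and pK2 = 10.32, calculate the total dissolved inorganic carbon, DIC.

DIC = 1.26 mmol/L

[CO2*] = KH · pCO2 = 10^(−1.38) × 3440×10^-6 = 1.434×10^-4 mol/L
α₀ = 1/(1 + K1/[H⁺] + K1K2/[H⁺]²) = 1/(1 + 10^+0.89 + 10^-2.11) = 0.1140
DIC = [CO2*]/α₀ = 1.434×10^-4 / 0.1140 = 1.26 mmol/L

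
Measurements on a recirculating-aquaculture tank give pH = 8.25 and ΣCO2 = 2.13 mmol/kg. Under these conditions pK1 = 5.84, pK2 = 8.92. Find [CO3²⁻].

α₂ = 1 / (1 + [H⁺]/K2 + [H⁺]²/(K1K2)) = 1 / (1 + 10^+0.67 + 10^-1.74)
   = 1 / (1 + 4.6774 + 0.018197) = 1/5.6955 = 0.1756
[CO3²⁻] = α₂ × DIC = 0.1756 × 2.13 = 0.374 mmol/kg

[CO3²⁻] = 0.374 mmol/kg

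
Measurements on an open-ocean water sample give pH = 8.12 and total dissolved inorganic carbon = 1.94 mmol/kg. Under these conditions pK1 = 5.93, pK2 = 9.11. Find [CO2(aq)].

[CO2*] = 11.3 μmol/kg

α₀ = 1 / (1 + K1/[H⁺] + K1K2/[H⁺]²) = 1 / (1 + 10^+2.19 + 10^+1.20)
   = 1 / (1 + 154.88 + 15.849) = 1/171.73 = 0.005823
[CO2*] = α₀ × DIC = 0.005823 × 1.94 = 0.0113 mmol/kg = 11.3 μmol/kg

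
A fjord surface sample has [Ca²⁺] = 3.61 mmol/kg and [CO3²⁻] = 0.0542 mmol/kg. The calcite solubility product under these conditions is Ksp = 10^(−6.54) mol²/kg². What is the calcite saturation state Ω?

Ksp = 10^(−6.54) = 2.884×10^-7
Ω = [Ca²⁺][CO3²⁻]/Ksp = (3.61×10^-3)(0.0542×10^-3) / 2.884×10^-7 = 0.678

Ω = 0.678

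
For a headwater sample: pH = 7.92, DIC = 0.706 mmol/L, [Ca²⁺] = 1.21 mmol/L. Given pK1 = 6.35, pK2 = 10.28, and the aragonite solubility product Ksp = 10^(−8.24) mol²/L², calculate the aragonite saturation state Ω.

Ω = 0.628

α₂ = 1 / (1 + [H⁺]/K2 + [H⁺]²/(K1K2)) = 1 / (1 + 10^+2.36 + 10^+0.79)
   = 1 / (1 + 229.09 + 6.1660) = 1/236.25 = 0.004233
[CO3²⁻] = α₂ × DIC = 0.004233 × 0.706 = 0.002988 mmol/L = 2.988 μmol/L
Ksp = 10^(−8.24) = 5.754×10^-9
Ω = [Ca²⁺][CO3²⁻]/Ksp = (1.21×10^-3)(2.988×10^-6) / 5.754×10^-9 = 0.628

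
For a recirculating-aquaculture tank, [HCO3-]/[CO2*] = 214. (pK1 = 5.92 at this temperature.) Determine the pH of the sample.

pH = 8.25

From K1 = [H⁺][HCO3-]/[CO2*]:  pH = pK1 + log₁₀([HCO3-]/[CO2*])
log₁₀(214) = +2.330
pH = 5.92 + (+2.330) = 8.25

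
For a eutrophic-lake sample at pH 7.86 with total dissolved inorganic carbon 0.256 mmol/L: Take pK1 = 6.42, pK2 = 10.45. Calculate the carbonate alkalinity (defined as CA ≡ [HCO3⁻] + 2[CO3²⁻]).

CA = 0.248 mmol/L

CA = [HCO3⁻] + 2[CO3²⁻] = (α₁ + 2α₂)·DIC
At pH 7.86: [H⁺]/K1 = 10^-1.44 = 0.036308, K2/[H⁺] = 10^-2.59 = 0.0025704
α₁ = 1/(1 + 0.036308 + 0.0025704) = 1/1.0389 = 0.9626; α₂ = α₁·K2/[H⁺] = 0.002474
α₁ + 2α₂ = 0.9675
CA = 0.9675 × 0.256 = 0.248 mmol/L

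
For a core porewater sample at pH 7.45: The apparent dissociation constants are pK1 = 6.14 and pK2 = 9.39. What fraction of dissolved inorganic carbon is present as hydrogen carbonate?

α₁ = 1 / (1 + [H⁺]/K1 + K2/[H⁺]) = 1 / (1 + 10^-1.31 + 10^-1.94)
   = 1 / (1 + 0.048978 + 0.011482) = 1/1.0605 = 0.9430

α₁ = 0.943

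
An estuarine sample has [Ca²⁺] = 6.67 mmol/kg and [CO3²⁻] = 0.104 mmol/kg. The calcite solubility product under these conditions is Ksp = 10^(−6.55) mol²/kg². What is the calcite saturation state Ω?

Ω = 2.46

Ksp = 10^(−6.55) = 2.818×10^-7
Ω = [Ca²⁺][CO3²⁻]/Ksp = (6.67×10^-3)(0.104×10^-3) / 2.818×10^-7 = 2.46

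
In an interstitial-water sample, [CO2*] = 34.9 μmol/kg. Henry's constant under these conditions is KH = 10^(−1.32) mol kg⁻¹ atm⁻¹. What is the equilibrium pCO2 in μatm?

KH = 10^(−1.32) = 4.786×10^-2 mol kg⁻¹ atm⁻¹
pCO2 = [CO2*]/KH = 34.9×10^-6 / 4.786×10^-2 = 7.29×10^-4 atm = 729 μatm

pCO2 = 729 μatm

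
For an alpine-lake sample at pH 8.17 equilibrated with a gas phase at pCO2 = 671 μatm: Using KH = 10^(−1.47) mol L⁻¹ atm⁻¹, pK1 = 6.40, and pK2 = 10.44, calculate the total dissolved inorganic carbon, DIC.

[CO2*] = KH · pCO2 = 10^(−1.47) × 671×10^-6 = 2.274×10^-5 mol/L
α₀ = 1/(1 + K1/[H⁺] + K1K2/[H⁺]²) = 1/(1 + 10^+1.77 + 10^-0.50) = 0.01661
DIC = [CO2*]/α₀ = 2.274×10^-5 / 0.01661 = 1.37 mmol/L

DIC = 1.37 mmol/L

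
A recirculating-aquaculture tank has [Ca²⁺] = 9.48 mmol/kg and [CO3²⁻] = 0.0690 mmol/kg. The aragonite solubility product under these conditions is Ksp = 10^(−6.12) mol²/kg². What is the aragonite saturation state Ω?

Ksp = 10^(−6.12) = 7.586×10^-7
Ω = [Ca²⁺][CO3²⁻]/Ksp = (9.48×10^-3)(0.0690×10^-3) / 7.586×10^-7 = 0.862

Ω = 0.862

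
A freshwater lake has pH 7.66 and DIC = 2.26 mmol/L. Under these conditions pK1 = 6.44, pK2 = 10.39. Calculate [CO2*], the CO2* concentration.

[CO2*] = 0.128 mmol/L

α₀ = 1 / (1 + K1/[H⁺] + K1K2/[H⁺]²) = 1 / (1 + 10^+1.22 + 10^-1.51)
   = 1 / (1 + 16.596 + 0.030903) = 1/17.627 = 0.05673
[CO2*] = α₀ × DIC = 0.05673 × 2.26 = 0.128 mmol/L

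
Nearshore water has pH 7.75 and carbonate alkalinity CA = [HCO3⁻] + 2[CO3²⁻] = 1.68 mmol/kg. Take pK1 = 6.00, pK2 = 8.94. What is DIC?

DIC = 1.61 mmol/kg

CA = [HCO3⁻] + 2[CO3²⁻] = (α₁ + 2α₂)·DIC
At pH 7.75: [H⁺]/K1 = 10^-1.75 = 0.017783, K2/[H⁺] = 10^-1.19 = 0.064565
α₁ = 1/(1 + 0.017783 + 0.064565) = 1/1.0823 = 0.9239; α₂ = α₁·K2/[H⁺] = 0.05965
α₁ + 2α₂ = 1.0432
DIC = CA / (α₁ + 2α₂) = 1.68 / 1.0432 = 1.61 mmol/kg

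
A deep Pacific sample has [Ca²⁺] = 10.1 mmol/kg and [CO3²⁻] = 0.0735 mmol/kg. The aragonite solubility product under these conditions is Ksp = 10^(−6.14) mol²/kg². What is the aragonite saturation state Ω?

Ω = 1.02

Ksp = 10^(−6.14) = 7.244×10^-7
Ω = [Ca²⁺][CO3²⁻]/Ksp = (10.1×10^-3)(0.0735×10^-3) / 7.244×10^-7 = 1.02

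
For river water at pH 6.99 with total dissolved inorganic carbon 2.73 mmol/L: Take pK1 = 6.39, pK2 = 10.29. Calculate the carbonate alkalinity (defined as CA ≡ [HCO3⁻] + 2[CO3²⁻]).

CA = [HCO3⁻] + 2[CO3²⁻] = (α₁ + 2α₂)·DIC
At pH 6.99: [H⁺]/K1 = 10^-0.60 = 0.25119, K2/[H⁺] = 10^-3.30 = 0.00050119
α₁ = 1/(1 + 0.25119 + 0.00050119) = 1/1.2517 = 0.7989; α₂ = α₁·K2/[H⁺] = 0.0004004
α₁ + 2α₂ = 0.7997
CA = 0.7997 × 2.73 = 2.18 mmol/L

CA = 2.18 mmol/L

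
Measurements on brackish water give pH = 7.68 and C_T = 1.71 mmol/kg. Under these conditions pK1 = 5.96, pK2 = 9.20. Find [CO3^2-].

α₂ = 1 / (1 + [H⁺]/K2 + [H⁺]²/(K1K2)) = 1 / (1 + 10^+1.52 + 10^-0.20)
   = 1 / (1 + 33.113 + 0.63096) = 1/34.744 = 0.02878
[CO3²⁻] = α₂ × DIC = 0.02878 × 1.71 = 0.0492 mmol/kg

[CO3²⁻] = 0.0492 mmol/kg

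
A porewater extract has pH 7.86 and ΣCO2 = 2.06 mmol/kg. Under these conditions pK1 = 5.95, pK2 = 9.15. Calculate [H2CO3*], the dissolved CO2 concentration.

[CO2*] = 0.0238 mmol/kg

α₀ = 1 / (1 + K1/[H⁺] + K1K2/[H⁺]²) = 1 / (1 + 10^+1.91 + 10^+0.62)
   = 1 / (1 + 81.283 + 4.1687) = 1/86.452 = 0.01157
[CO2*] = α₀ × DIC = 0.01157 × 2.06 = 0.0238 mmol/kg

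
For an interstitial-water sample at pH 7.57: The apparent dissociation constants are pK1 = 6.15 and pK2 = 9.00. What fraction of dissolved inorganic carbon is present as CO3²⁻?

α₂ = 1 / (1 + [H⁺]/K2 + [H⁺]²/(K1K2)) = 1 / (1 + 10^+1.43 + 10^+0.01)
   = 1 / (1 + 26.915 + 1.0233) = 1/28.939 = 0.03456

α₂ = 0.0346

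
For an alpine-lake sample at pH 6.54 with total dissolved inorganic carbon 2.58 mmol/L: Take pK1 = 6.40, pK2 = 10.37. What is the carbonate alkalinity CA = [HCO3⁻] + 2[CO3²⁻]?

CA = [HCO3⁻] + 2[CO3²⁻] = (α₁ + 2α₂)·DIC
At pH 6.54: [H⁺]/K1 = 10^-0.14 = 0.72444, K2/[H⁺] = 10^-3.83 = 0.00014791
α₁ = 1/(1 + 0.72444 + 0.00014791) = 1/1.7246 = 0.5799; α₂ = α₁·K2/[H⁺] = 8.577×10^-5
α₁ + 2α₂ = 0.5800
CA = 0.5800 × 2.58 = 1.50 mmol/L

CA = 1.50 mmol/L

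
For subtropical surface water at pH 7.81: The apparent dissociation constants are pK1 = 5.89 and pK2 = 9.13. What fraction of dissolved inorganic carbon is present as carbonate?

α₂ = 0.0452

α₂ = 1 / (1 + [H⁺]/K2 + [H⁺]²/(K1K2)) = 1 / (1 + 10^+1.32 + 10^-0.60)
   = 1 / (1 + 20.893 + 0.25119) = 1/22.144 = 0.04516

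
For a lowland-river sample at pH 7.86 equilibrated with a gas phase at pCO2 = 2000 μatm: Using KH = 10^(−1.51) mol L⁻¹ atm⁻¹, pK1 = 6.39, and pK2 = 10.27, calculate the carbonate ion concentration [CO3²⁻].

[CO3²⁻] = 7.10 μmol/L

[CO2*] = KH · pCO2 = 10^(−1.51) × 2000×10^-6 = 6.181×10^-5 mol/L
α₀ = 1/(1 + K1/[H⁺] + K1K2/[H⁺]²) = 1/(1 + 10^+1.47 + 10^-0.94) = 0.03265
DIC = [CO2*]/α₀ = 6.181×10^-5 / 0.03265 = 1.893 mmol/L
[CO3²⁻] = α₂·DIC; α₂ = 0.003749, so [CO3²⁻] = 0.003749 × 1.893 = 0.00710 mmol/L = 7.10 μmol/L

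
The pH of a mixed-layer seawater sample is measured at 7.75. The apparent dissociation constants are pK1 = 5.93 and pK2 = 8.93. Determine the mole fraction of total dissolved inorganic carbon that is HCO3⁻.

α₁ = 1 / (1 + [H⁺]/K1 + K2/[H⁺]) = 1 / (1 + 10^-1.82 + 10^-1.18)
   = 1 / (1 + 0.015136 + 0.066069) = 1/1.0812 = 0.9249

α₁ = 0.925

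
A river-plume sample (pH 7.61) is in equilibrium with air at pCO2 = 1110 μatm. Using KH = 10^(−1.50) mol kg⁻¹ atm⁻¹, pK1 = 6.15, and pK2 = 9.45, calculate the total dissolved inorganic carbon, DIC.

[CO2*] = KH · pCO2 = 10^(−1.50) × 1110×10^-6 = 3.510×10^-5 mol/kg
α₀ = 1/(1 + K1/[H⁺] + K1K2/[H⁺]²) = 1/(1 + 10^+1.46 + 10^-0.38) = 0.03305
DIC = [CO2*]/α₀ = 3.510×10^-5 / 0.03305 = 1.06 mmol/kg

DIC = 1.06 mmol/kg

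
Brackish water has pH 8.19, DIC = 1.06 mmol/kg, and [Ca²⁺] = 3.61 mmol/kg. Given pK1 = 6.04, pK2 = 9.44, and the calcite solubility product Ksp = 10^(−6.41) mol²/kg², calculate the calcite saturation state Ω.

α₂ = 1 / (1 + [H⁺]/K2 + [H⁺]²/(K1K2)) = 1 / (1 + 10^+1.25 + 10^-0.90)
   = 1 / (1 + 17.783 + 0.12589) = 1/18.909 = 0.05289
[CO3²⁻] = α₂ × DIC = 0.05289 × 1.06 = 0.05606 mmol/kg
Ksp = 10^(−6.41) = 3.890×10^-7
Ω = [Ca²⁺][CO3²⁻]/Ksp = (3.61×10^-3)(5.606×10^-5) / 3.890×10^-7 = 0.520

Ω = 0.520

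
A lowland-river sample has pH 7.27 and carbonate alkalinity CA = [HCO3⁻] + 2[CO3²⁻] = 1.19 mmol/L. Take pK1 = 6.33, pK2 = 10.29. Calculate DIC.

DIC = 1.33 mmol/L

CA = [HCO3⁻] + 2[CO3²⁻] = (α₁ + 2α₂)·DIC
At pH 7.27: [H⁺]/K1 = 10^-0.94 = 0.11482, K2/[H⁺] = 10^-3.02 = 0.00095499
α₁ = 1/(1 + 0.11482 + 0.00095499) = 1/1.1158 = 0.8962; α₂ = α₁·K2/[H⁺] = 0.0008559
α₁ + 2α₂ = 0.8980
DIC = CA / (α₁ + 2α₂) = 1.19 / 0.8980 = 1.33 mmol/L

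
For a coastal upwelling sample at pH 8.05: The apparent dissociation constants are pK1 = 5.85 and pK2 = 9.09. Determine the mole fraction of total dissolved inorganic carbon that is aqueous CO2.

α₀ = 0.00575

α₀ = 1 / (1 + K1/[H⁺] + K1K2/[H⁺]²) = 1 / (1 + 10^+2.20 + 10^+1.16)
   = 1 / (1 + 158.49 + 14.454) = 1/173.94 = 0.005749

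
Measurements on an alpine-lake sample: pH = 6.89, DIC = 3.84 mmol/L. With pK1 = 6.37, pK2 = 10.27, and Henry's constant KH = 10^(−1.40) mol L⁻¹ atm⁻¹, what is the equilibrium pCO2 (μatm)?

pCO2 = 2.24×10^4 μatm

α₀ = 1 / (1 + K1/[H⁺] + K1K2/[H⁺]²) = 1 / (1 + 10^+0.52 + 10^-2.86)
   = 1 / (1 + 3.3113 + 0.0013804) = 1/4.3127 = 0.2319
[CO2*] = α₀ × DIC = 0.2319 × 3.84 = 0.8904 mmol/L
pCO2 = [CO2*]/KH = 8.904×10^-4 / 3.981×10^-2 = 2.24×10^4 μatm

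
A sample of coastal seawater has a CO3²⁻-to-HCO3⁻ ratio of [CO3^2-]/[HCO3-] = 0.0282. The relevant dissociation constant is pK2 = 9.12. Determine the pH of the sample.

From K2 = [H⁺][CO3^2-]/[HCO3-]:  pH = pK2 + log₁₀([CO3^2-]/[HCO3-])
log₁₀(0.0282) = -1.550
pH = 9.12 + (-1.550) = 7.57

pH = 7.57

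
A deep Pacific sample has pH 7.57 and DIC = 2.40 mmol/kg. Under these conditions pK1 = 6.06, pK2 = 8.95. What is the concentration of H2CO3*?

[CO2*] = 0.0691 mmol/kg

α₀ = 1 / (1 + K1/[H⁺] + K1K2/[H⁺]²) = 1 / (1 + 10^+1.51 + 10^+0.13)
   = 1 / (1 + 32.359 + 1.3490) = 1/34.708 = 0.02881
[CO2*] = α₀ × DIC = 0.02881 × 2.40 = 0.0691 mmol/kg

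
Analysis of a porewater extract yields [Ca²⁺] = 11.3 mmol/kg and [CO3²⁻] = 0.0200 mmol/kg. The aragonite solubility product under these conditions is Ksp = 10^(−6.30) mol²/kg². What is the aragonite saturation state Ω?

Ω = 0.451

Ksp = 10^(−6.30) = 5.012×10^-7
Ω = [Ca²⁺][CO3²⁻]/Ksp = (11.3×10^-3)(0.0200×10^-3) / 5.012×10^-7 = 0.451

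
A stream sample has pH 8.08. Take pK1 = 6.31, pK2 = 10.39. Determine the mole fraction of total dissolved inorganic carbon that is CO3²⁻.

α₂ = 1 / (1 + [H⁺]/K2 + [H⁺]²/(K1K2)) = 1 / (1 + 10^+2.31 + 10^+0.54)
   = 1 / (1 + 204.17 + 3.4674) = 1/208.64 = 0.004793

α₂ = 0.00479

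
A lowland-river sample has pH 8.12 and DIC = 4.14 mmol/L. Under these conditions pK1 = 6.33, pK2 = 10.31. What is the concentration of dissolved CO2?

[CO2*] = 0.0657 mmol/L

α₀ = 1 / (1 + K1/[H⁺] + K1K2/[H⁺]²) = 1 / (1 + 10^+1.79 + 10^-0.40)
   = 1 / (1 + 61.660 + 0.39811) = 1/63.058 = 0.01586
[CO2*] = α₀ × DIC = 0.01586 × 4.14 = 0.0657 mmol/L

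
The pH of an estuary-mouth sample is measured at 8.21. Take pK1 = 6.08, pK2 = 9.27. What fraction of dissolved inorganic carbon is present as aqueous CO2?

α₀ = 1 / (1 + K1/[H⁺] + K1K2/[H⁺]²) = 1 / (1 + 10^+2.13 + 10^+1.07)
   = 1 / (1 + 134.90 + 11.749) = 1/147.65 = 0.006773

α₀ = 0.00677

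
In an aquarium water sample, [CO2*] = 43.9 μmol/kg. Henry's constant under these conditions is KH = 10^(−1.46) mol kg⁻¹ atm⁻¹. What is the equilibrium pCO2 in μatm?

pCO2 = 1270 μatm

KH = 10^(−1.46) = 3.467×10^-2 mol kg⁻¹ atm⁻¹
pCO2 = [CO2*]/KH = 43.9×10^-6 / 3.467×10^-2 = 1.27×10^-3 atm = 1270 μatm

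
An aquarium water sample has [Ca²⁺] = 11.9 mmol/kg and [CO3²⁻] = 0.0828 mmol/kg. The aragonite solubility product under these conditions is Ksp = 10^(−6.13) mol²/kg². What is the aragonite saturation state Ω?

Ksp = 10^(−6.13) = 7.413×10^-7
Ω = [Ca²⁺][CO3²⁻]/Ksp = (11.9×10^-3)(0.0828×10^-3) / 7.413×10^-7 = 1.33

Ω = 1.33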